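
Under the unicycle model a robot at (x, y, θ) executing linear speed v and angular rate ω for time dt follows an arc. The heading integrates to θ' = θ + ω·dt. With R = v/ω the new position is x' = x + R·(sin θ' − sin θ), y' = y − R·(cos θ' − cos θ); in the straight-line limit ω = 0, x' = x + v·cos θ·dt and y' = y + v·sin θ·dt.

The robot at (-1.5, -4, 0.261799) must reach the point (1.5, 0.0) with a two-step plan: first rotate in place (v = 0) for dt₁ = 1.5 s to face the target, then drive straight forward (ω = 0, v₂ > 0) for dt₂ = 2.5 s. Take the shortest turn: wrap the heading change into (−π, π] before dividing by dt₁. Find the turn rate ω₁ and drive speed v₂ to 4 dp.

ω₁ = 0.4437, v₂ = 2.0000

heading to target = atan2(0−-4, 1.5−-1.5) = 0.9273
Δθ = wrap(0.9273 − 0.2618) = 0.6655; ω₁ = Δθ/dt₁ = 0.4437
distance = √((1.5−-1.5)² + (0−-4)²) = 5.0000; v₂ = distance/dt₂ = 2.0000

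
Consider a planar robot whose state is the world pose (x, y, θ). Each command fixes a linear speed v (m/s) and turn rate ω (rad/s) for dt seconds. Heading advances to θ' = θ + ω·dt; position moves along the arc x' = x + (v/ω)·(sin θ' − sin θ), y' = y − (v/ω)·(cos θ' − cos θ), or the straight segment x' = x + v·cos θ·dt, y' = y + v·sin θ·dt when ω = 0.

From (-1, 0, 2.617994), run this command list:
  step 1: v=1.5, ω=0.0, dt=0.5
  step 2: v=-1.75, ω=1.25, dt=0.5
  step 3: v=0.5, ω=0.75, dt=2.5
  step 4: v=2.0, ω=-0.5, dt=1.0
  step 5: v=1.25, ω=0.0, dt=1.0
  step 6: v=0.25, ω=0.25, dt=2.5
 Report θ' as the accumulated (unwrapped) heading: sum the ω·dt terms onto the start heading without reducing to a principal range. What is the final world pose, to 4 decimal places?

(-1.0309, -4.5317, 5.2430)

step 1: θ'=2.6180 (straight) → pose (-1.6495, 0.3750, 2.6180)
step 2: θ'=3.2430 (R=-1.4000) → pose (-0.8078, 0.1946, 3.2430)
step 3: θ'=5.1180 (R=0.6667) → pose (-1.3529, -0.7317, 5.1180)
step 4: θ'=4.6180 (R=-4.0000) → pose (-1.0462, -2.6870, 4.6180)
step 5: θ'=4.6180 (straight) → pose (-1.1640, -3.9314, 4.6180)
step 6: θ'=5.2430 (R=1.0000) → pose (-1.0309, -4.5317, 5.2430)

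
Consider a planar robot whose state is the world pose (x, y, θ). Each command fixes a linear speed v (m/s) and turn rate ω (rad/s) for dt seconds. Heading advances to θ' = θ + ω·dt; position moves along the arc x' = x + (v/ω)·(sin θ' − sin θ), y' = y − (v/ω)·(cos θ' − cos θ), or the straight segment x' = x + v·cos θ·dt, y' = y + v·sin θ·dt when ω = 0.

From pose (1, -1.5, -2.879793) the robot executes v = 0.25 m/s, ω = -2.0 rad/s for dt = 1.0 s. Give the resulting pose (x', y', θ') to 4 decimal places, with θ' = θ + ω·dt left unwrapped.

(0.8444, -1.3584, -4.8798)

θ' = -2.8798 + -2.0·1.0 = -4.8798
R = v/ω = 0.25/-2.0 = -0.1250
x' = 1 + -0.1250·(sin -4.8798 − sin -2.8798) = 0.8444
y' = -1.5 − -0.1250·(cos -4.8798 − cos -2.8798) = -1.3584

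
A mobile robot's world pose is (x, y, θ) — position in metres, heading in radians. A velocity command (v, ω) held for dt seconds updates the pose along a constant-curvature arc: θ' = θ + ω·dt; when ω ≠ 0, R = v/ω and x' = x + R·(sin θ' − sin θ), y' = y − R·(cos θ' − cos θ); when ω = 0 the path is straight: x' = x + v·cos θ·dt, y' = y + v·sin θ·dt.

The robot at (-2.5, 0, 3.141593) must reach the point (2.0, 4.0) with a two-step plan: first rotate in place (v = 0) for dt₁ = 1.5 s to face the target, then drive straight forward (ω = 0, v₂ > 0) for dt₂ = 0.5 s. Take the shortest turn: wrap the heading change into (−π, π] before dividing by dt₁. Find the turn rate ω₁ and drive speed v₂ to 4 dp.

ω₁ = -1.6100, v₂ = 12.0416

heading to target = atan2(4−0, 2−-2.5) = 0.7266
Δθ = wrap(0.7266 − 3.1416) = -2.4150; ω₁ = Δθ/dt₁ = -1.6100
distance = √((2−-2.5)² + (4−0)²) = 6.0208; v₂ = distance/dt₂ = 12.0416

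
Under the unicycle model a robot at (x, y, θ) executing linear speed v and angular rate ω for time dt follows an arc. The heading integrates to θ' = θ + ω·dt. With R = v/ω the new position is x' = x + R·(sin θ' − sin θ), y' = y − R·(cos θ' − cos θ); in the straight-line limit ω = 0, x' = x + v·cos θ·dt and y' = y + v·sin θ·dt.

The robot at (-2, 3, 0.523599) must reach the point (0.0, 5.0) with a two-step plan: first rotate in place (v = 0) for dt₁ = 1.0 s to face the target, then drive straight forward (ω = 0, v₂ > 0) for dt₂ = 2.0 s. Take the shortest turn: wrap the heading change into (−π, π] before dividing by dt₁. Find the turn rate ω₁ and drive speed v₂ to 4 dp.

heading to target = atan2(5−3, 0−-2) = 0.7854
Δθ = wrap(0.7854 − 0.5236) = 0.2618; ω₁ = Δθ/dt₁ = 0.2618
distance = √((0−-2)² + (5−3)²) = 2.8284; v₂ = distance/dt₂ = 1.4142

ω₁ = 0.2618, v₂ = 1.4142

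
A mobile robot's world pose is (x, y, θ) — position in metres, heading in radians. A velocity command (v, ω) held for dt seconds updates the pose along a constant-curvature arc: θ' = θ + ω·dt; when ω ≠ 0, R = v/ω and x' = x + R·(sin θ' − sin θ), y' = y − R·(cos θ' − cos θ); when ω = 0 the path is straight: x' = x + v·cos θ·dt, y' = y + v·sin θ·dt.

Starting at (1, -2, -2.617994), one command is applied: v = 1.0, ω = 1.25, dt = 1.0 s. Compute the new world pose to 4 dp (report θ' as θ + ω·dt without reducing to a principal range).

(0.6164, -2.8540, -1.3680)

θ' = -2.6180 + 1.25·1.0 = -1.3680
R = v/ω = 1.0/1.25 = 0.8000
x' = 1 + 0.8000·(sin -1.3680 − sin -2.6180) = 0.6164
y' = -2 − 0.8000·(cos -1.3680 − cos -2.6180) = -2.8540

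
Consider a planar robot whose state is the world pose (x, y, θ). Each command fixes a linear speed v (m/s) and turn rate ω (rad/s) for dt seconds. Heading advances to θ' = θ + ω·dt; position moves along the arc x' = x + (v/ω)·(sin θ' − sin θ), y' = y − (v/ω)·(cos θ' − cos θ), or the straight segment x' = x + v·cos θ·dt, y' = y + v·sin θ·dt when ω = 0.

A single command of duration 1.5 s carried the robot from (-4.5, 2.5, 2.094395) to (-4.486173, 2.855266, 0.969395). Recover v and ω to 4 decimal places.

v = 0.2500, ω = -0.7500

Δθ = 0.969395 − 2.094395 = -1.125000
ω = Δθ/dt = -1.125000/1.5 = -0.7500
R = −Δy/(cos θ' − cos θ) = -0.3333
v = R·ω = -0.3333·-0.7500 = 0.2500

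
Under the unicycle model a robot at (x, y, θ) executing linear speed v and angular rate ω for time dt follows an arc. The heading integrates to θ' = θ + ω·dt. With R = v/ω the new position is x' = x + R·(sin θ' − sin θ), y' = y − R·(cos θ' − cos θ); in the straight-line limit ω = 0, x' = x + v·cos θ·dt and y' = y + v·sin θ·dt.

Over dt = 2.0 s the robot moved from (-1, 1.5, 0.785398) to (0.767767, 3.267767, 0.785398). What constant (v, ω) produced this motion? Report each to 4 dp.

v = 1.2500, ω = 0.0000

Δθ = 0.785398 − 0.785398 = 0.000000
ω = Δθ/dt = 0.000000/2.0 = 0.0000
ω = 0 → v = (Δx·cos θ + Δy·sin θ)/dt = 1.2500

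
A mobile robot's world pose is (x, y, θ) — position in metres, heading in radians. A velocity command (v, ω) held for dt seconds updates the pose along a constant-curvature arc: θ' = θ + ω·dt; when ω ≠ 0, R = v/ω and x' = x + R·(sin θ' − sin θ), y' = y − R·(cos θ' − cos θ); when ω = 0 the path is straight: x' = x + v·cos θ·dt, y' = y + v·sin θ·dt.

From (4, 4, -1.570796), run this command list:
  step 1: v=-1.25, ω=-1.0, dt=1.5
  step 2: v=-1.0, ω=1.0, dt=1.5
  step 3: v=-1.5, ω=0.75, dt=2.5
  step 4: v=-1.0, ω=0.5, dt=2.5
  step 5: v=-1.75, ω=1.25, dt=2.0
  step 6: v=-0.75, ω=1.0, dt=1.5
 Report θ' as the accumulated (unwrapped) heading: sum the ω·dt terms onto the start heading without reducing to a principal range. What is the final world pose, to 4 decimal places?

(4.5047, 6.4161, 5.5542)

step 1: θ'=-3.0708 (R=1.2500) → pose (5.1616, 5.2469, -3.0708)
step 2: θ'=-1.5708 (R=-1.0000) → pose (6.0908, 6.2444, -1.5708)
step 3: θ'=0.3042 (R=-2.0000) → pose (3.4918, 8.1525, 0.3042)
step 4: θ'=1.5542 (R=-2.0000) → pose (2.0911, 6.2775, 1.5542)
step 5: θ'=4.0542 (R=-1.4000) → pose (4.5985, 5.3980, 4.0542)
step 6: θ'=5.5542 (R=-0.7500) → pose (4.5047, 6.4161, 5.5542)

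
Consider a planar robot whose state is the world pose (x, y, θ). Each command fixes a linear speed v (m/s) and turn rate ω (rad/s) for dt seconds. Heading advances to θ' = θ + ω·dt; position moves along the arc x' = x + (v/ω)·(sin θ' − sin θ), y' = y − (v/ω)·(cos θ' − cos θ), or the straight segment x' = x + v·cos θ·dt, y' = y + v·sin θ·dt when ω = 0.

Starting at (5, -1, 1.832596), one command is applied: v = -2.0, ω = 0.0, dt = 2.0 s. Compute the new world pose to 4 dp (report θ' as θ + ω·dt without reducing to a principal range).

θ' = 1.8326 + 0.0·2.0 = 1.8326
ω = 0 → straight: x' = 5 + -2.0·cos(1.8326)·2.0 = 6.0353
y' = -1 + -2.0·sin(1.8326)·2.0 = -4.8637

(6.0353, -4.8637, 1.8326)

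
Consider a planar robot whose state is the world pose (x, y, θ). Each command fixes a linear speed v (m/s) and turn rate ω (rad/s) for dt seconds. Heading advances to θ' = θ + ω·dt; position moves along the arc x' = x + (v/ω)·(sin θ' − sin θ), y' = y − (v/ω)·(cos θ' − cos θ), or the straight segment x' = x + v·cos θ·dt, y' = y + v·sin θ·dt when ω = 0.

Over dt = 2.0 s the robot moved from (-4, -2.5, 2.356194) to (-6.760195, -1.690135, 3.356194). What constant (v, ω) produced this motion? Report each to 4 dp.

Δθ = 3.356194 − 2.356194 = 1.000000
ω = Δθ/dt = 1.000000/2.0 = 0.5000
R = Δx/(sin θ' − sin θ) = 3.0000
v = R·ω = 3.0000·0.5000 = 1.5000

v = 1.5000, ω = 0.5000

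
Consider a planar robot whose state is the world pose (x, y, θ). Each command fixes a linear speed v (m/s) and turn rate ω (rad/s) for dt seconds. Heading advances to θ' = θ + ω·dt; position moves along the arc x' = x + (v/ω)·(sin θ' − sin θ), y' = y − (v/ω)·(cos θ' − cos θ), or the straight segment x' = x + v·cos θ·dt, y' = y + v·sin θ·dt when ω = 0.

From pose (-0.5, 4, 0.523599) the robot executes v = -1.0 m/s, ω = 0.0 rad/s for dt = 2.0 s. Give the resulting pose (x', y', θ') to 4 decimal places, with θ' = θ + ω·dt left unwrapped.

(-2.2321, 3.0000, 0.5236)

θ' = 0.5236 + 0.0·2.0 = 0.5236
ω = 0 → straight: x' = -0.5 + -1.0·cos(0.5236)·2.0 = -2.2321
y' = 4 + -1.0·sin(0.5236)·2.0 = 3.0000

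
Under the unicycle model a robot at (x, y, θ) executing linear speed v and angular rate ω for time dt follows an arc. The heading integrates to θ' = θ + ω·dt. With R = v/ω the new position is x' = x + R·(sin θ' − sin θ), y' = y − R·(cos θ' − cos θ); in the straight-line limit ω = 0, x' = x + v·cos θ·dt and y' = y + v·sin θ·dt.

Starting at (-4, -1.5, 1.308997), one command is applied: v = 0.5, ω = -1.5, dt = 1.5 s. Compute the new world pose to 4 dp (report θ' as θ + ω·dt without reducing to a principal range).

(-3.4086, -1.3899, -0.9410)

θ' = 1.3090 + -1.5·1.5 = -0.9410
R = v/ω = 0.5/-1.5 = -0.3333
x' = -4 + -0.3333·(sin -0.9410 − sin 1.3090) = -3.4086
y' = -1.5 − -0.3333·(cos -0.9410 − cos 1.3090) = -1.3899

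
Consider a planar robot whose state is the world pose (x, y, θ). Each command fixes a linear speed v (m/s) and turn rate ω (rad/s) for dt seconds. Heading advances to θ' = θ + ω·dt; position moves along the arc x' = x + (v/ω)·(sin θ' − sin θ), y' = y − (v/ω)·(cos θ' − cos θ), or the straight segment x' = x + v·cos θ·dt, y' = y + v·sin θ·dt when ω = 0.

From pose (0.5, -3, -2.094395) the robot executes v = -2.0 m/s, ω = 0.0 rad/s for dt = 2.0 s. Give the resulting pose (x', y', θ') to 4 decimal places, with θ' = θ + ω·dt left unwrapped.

θ' = -2.0944 + 0.0·2.0 = -2.0944
ω = 0 → straight: x' = 0.5 + -2.0·cos(-2.0944)·2.0 = 2.5000
y' = -3 + -2.0·sin(-2.0944)·2.0 = 0.4641

(2.5000, 0.4641, -2.0944)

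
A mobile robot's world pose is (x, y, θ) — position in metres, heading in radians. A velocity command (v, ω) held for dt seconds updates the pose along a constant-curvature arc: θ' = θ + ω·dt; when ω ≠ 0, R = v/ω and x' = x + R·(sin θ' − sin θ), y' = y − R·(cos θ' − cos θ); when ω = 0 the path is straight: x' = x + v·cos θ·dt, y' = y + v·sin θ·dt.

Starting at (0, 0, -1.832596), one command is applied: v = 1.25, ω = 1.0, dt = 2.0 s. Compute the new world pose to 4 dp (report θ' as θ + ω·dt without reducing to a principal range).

θ' = -1.8326 + 1.0·2.0 = 0.1674
R = v/ω = 1.25/1.0 = 1.2500
x' = 0 + 1.2500·(sin 0.1674 − sin -1.8326) = 1.4157
y' = 0 − 1.2500·(cos 0.1674 − cos -1.8326) = -1.5560

(1.4157, -1.5560, 0.1674)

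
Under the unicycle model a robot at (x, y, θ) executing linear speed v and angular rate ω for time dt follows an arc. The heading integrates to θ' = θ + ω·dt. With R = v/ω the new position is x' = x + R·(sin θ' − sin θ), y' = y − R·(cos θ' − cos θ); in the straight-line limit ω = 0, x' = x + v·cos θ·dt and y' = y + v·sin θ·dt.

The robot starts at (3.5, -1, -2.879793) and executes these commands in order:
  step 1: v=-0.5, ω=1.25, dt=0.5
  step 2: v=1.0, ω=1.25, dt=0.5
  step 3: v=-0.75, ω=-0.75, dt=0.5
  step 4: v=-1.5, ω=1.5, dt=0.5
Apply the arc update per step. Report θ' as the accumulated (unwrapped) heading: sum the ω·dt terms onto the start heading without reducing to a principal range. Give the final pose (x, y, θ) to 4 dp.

step 1: θ'=-2.2548 (R=-0.4000) → pose (3.7065, -0.8664, -2.2548)
step 2: θ'=-1.6298 (R=0.8000) → pose (3.5279, -1.3247, -1.6298)
step 3: θ'=-2.0048 (R=1.0000) → pose (3.6189, -0.9632, -2.0048)
step 4: θ'=-1.2548 (R=-1.0000) → pose (3.6621, -0.2319, -1.2548)

(3.6621, -0.2319, -1.2548)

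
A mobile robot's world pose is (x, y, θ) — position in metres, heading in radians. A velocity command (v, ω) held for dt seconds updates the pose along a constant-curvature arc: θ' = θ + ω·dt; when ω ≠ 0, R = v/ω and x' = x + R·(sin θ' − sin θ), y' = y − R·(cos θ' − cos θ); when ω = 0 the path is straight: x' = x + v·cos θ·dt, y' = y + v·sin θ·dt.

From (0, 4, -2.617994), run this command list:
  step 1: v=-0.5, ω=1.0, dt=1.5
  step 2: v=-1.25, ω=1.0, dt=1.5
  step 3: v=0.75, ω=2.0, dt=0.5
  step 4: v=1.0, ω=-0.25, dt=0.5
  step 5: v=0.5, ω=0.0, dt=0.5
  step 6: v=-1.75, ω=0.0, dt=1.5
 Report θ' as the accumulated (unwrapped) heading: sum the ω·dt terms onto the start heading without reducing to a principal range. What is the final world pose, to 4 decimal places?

(-1.7707, 3.7673, 1.2570)

step 1: θ'=-1.1180 (R=-0.5000) → pose (0.1996, 4.6518, -1.1180)
step 2: θ'=0.3820 (R=-1.2500) → pose (-1.3904, 5.2648, 0.3820)
step 3: θ'=1.3820 (R=0.3750) → pose (-1.1619, 5.5424, 1.3820)
step 4: θ'=1.2570 (R=-4.0000) → pose (-1.0376, 6.0264, 1.2570)
step 5: θ'=1.2570 (straight) → pose (-0.9604, 6.2642, 1.2570)
step 6: θ'=1.2570 (straight) → pose (-1.7707, 3.7673, 1.2570)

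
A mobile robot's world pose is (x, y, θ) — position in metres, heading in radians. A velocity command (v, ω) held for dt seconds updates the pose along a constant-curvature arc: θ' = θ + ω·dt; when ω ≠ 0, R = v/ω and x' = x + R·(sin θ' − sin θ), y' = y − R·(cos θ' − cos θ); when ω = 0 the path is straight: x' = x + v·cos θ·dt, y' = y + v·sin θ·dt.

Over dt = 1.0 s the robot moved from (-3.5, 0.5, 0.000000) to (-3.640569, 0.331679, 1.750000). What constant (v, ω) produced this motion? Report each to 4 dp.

v = -0.2500, ω = 1.7500

Δθ = 1.750000 − 0.000000 = 1.750000
ω = Δθ/dt = 1.750000/1.0 = 1.7500
R = −Δy/(cos θ' − cos θ) = -0.1429
v = R·ω = -0.1429·1.7500 = -0.2500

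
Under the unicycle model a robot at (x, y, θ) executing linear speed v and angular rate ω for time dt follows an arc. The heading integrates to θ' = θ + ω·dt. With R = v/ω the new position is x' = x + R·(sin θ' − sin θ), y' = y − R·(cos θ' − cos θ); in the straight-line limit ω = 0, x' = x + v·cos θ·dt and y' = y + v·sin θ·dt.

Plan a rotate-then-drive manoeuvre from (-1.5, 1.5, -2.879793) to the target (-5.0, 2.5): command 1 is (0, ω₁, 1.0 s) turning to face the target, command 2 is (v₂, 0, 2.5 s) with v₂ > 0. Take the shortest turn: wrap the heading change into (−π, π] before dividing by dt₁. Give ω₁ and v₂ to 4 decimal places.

ω₁ = -0.5401, v₂ = 1.4560

heading to target = atan2(2.5−1.5, -5−-1.5) = 2.8633
Δθ = wrap(2.8633 − -2.8798) = -0.5401; ω₁ = Δθ/dt₁ = -0.5401
distance = √((-5−-1.5)² + (2.5−1.5)²) = 3.6401; v₂ = distance/dt₂ = 1.4560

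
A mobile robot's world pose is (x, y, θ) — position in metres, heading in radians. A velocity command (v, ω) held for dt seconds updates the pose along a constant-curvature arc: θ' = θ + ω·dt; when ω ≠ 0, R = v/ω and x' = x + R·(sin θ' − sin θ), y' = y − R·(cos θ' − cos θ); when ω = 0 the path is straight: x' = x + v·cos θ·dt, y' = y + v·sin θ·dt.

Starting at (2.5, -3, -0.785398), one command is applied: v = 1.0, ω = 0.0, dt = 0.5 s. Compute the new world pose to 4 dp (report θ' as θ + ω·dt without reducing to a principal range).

θ' = -0.7854 + 0.0·0.5 = -0.7854
ω = 0 → straight: x' = 2.5 + 1.0·cos(-0.7854)·0.5 = 2.8536
y' = -3 + 1.0·sin(-0.7854)·0.5 = -3.3536

(2.8536, -3.3536, -0.7854)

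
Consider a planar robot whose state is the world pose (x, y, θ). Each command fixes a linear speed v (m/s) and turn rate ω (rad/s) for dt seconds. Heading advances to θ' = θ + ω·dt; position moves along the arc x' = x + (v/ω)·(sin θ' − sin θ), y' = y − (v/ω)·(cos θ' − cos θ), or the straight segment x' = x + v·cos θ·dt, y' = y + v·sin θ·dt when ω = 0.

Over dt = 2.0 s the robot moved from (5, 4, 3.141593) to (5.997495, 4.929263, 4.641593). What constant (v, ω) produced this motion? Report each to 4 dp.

v = -0.7500, ω = 0.7500

Δθ = 4.641593 − 3.141593 = 1.500000
ω = Δθ/dt = 1.500000/2.0 = 0.7500
R = Δx/(sin θ' − sin θ) = -1.0000
v = R·ω = -1.0000·0.7500 = -0.7500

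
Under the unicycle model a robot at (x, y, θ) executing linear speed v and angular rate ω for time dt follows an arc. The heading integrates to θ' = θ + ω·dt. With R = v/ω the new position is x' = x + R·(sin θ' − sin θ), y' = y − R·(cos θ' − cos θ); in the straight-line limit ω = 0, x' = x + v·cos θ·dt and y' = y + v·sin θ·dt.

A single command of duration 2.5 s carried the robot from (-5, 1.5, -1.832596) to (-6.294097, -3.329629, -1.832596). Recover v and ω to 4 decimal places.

Δθ = -1.832596 − -1.832596 = 0.000000
ω = Δθ/dt = 0.000000/2.5 = 0.0000
ω = 0 → v = (Δx·cos θ + Δy·sin θ)/dt = 2.0000

v = 2.0000, ω = 0.0000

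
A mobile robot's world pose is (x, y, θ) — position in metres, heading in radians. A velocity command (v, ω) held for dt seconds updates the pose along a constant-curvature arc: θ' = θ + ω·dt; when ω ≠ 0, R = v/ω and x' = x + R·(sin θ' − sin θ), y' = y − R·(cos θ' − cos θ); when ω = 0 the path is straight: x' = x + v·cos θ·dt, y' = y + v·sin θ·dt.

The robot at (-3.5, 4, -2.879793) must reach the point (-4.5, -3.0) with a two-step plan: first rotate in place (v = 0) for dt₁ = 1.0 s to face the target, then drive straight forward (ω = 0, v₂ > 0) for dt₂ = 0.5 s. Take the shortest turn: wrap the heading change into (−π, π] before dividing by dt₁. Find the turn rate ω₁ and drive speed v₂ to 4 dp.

ω₁ = 1.1671, v₂ = 14.1421

heading to target = atan2(-3−4, -4.5−-3.5) = -1.7127
Δθ = wrap(-1.7127 − -2.8798) = 1.1671; ω₁ = Δθ/dt₁ = 1.1671
distance = √((-4.5−-3.5)² + (-3−4)²) = 7.0711; v₂ = distance/dt₂ = 14.1421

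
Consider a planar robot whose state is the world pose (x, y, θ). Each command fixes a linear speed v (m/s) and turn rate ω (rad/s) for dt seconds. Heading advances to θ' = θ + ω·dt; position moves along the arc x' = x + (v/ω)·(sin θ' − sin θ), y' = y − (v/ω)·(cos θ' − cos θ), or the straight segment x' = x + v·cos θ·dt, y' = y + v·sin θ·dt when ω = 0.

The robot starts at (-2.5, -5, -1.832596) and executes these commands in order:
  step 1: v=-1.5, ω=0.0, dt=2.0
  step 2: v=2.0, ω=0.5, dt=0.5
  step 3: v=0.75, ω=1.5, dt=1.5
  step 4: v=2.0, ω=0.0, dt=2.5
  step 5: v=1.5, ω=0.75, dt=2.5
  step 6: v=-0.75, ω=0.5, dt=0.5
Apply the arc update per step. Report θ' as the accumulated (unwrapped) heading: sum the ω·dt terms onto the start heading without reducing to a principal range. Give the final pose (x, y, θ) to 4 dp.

step 1: θ'=-1.8326 (straight) → pose (-1.7235, -2.1022, -1.8326)
step 2: θ'=-1.5826 (R=4.0000) → pose (-1.8596, -3.0903, -1.5826)
step 3: θ'=0.6674 (R=0.5000) → pose (-1.0501, -3.4889, 0.6674)
step 4: θ'=0.6674 (straight) → pose (2.8770, -0.3942, 0.6674)
step 5: θ'=2.5424 (R=2.0000) → pose (2.7671, 2.8283, 2.5424)
step 6: θ'=2.7924 (R=-1.5000) → pose (3.0998, 2.6575, 2.7924)

(3.0998, 2.6575, 2.7924)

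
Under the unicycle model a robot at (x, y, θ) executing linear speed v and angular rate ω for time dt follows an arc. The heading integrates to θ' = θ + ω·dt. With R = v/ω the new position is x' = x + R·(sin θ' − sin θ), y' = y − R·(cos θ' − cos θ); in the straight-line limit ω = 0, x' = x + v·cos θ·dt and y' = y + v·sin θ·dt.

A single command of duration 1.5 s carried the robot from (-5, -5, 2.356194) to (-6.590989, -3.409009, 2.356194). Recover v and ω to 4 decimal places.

v = 1.5000, ω = 0.0000

Δθ = 2.356194 − 2.356194 = 0.000000
ω = Δθ/dt = 0.000000/1.5 = 0.0000
ω = 0 → v = (Δx·cos θ + Δy·sin θ)/dt = 1.5000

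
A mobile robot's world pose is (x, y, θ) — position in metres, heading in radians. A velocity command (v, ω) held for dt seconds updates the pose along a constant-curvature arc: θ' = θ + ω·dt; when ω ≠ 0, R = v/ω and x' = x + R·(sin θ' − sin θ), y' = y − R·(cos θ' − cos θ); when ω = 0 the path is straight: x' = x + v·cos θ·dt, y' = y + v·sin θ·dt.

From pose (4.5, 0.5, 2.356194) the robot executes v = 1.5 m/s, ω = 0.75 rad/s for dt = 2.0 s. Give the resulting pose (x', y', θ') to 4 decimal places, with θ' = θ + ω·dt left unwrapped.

θ' = 2.3562 + 0.75·2.0 = 3.8562
R = v/ω = 1.5/0.75 = 2.0000
x' = 4.5 + 2.0000·(sin 3.8562 − sin 2.3562) = 1.7752
y' = 0.5 − 2.0000·(cos 3.8562 − cos 2.3562) = 0.5965

(1.7752, 0.5965, 3.8562)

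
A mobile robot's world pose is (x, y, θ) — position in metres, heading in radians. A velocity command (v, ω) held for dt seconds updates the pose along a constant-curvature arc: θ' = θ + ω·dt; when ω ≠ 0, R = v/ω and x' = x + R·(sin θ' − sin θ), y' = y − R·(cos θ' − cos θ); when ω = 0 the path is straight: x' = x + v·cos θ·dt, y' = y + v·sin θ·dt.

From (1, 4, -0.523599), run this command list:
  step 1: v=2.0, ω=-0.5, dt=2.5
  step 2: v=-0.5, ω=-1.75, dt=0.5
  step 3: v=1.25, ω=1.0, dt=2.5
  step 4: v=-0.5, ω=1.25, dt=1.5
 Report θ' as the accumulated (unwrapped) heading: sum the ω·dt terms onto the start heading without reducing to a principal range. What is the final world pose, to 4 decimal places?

step 1: θ'=-1.7736 (R=-4.0000) → pose (2.9180, -0.2698, -1.7736)
step 2: θ'=-2.6486 (R=0.2857) → pose (3.0627, -0.0756, -2.6486)
step 3: θ'=-0.1486 (R=1.2500) → pose (3.4692, -2.4130, -0.1486)
step 4: θ'=1.7264 (R=-0.4000) → pose (3.0148, -2.8706, 1.7264)

(3.0148, -2.8706, 1.7264)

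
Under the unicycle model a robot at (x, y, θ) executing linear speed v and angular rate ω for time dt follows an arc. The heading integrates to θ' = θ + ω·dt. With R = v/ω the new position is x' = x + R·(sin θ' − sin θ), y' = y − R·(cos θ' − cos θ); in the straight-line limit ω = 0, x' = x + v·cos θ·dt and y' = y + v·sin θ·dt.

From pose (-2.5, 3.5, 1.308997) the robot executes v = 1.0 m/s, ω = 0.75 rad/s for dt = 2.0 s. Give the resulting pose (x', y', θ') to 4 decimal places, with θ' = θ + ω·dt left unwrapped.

θ' = 1.3090 + 0.75·2.0 = 2.8090
R = v/ω = 1.0/0.75 = 1.3333
x' = -2.5 + 1.3333·(sin 2.8090 − sin 1.3090) = -3.3526
y' = 3.5 − 1.3333·(cos 2.8090 − cos 1.3090) = 5.1054

(-3.3526, 5.1054, 2.8090)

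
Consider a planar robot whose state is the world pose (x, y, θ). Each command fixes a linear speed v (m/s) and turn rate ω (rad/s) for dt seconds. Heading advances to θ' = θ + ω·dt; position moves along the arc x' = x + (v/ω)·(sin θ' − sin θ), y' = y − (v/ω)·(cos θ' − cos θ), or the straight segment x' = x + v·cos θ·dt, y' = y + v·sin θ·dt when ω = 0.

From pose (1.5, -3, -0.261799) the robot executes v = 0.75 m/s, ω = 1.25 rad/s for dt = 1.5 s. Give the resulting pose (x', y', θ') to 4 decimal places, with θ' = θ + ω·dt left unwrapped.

θ' = -0.2618 + 1.25·1.5 = 1.6132
R = v/ω = 0.75/1.25 = 0.6000
x' = 1.5 + 0.6000·(sin 1.6132 − sin -0.2618) = 2.2548
y' = -3 − 0.6000·(cos 1.6132 − cos -0.2618) = -2.3950

(2.2548, -2.3950, 1.6132)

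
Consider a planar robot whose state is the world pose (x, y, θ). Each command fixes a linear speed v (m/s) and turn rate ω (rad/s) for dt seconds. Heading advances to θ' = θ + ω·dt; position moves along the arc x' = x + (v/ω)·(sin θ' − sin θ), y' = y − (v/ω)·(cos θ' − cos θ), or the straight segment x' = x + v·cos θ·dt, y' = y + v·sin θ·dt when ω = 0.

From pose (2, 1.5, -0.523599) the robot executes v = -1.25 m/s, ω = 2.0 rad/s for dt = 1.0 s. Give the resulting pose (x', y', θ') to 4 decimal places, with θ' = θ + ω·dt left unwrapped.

θ' = -0.5236 + 2.0·1.0 = 1.4764
R = v/ω = -1.25/2.0 = -0.6250
x' = 2 + -0.6250·(sin 1.4764 − sin -0.5236) = 1.0653
y' = 1.5 − -0.6250·(cos 1.4764 − cos -0.5236) = 1.0176

(1.0653, 1.0176, 1.4764)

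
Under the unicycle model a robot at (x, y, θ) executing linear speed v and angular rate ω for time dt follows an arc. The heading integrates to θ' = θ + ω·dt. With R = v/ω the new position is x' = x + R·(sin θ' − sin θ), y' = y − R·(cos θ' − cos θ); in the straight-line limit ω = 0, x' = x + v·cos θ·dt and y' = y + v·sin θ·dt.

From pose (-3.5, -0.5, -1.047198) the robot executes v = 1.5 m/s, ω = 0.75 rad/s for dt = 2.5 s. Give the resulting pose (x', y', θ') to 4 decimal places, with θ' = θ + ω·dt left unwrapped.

(-0.2951, -0.8530, 0.8278)

θ' = -1.0472 + 0.75·2.5 = 0.8278
R = v/ω = 1.5/0.75 = 2.0000
x' = -3.5 + 2.0000·(sin 0.8278 − sin -1.0472) = -0.2951
y' = -0.5 − 2.0000·(cos 0.8278 − cos -1.0472) = -0.8530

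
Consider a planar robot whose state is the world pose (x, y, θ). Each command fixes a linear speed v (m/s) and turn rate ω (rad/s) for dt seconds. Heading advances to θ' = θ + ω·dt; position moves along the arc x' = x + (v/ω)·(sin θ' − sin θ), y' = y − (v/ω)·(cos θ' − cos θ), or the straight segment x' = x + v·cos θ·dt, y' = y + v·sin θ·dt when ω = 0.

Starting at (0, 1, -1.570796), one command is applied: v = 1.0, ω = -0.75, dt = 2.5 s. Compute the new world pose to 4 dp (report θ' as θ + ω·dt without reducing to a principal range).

θ' = -1.5708 + -0.75·2.5 = -3.4458
R = v/ω = 1.0/-0.75 = -1.3333
x' = 0 + -1.3333·(sin -3.4458 − sin -1.5708) = -1.7327
y' = 1 − -1.3333·(cos -3.4458 − cos -1.5708) = -0.2721

(-1.7327, -0.2721, -3.4458)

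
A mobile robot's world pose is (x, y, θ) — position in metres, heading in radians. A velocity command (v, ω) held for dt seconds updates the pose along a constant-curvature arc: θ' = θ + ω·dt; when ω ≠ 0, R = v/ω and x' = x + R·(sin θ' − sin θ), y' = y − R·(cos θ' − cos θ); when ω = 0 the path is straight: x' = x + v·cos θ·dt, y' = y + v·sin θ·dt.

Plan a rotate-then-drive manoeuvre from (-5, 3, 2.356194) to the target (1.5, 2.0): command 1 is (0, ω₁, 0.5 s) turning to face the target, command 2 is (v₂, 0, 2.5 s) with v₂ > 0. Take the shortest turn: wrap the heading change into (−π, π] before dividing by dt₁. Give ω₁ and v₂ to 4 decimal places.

heading to target = atan2(2−3, 1.5−-5) = -0.1526
Δθ = wrap(-0.1526 − 2.3562) = -2.5088; ω₁ = Δθ/dt₁ = -5.0177
distance = √((1.5−-5)² + (2−3)²) = 6.5765; v₂ = distance/dt₂ = 2.6306

ω₁ = -5.0177, v₂ = 2.6306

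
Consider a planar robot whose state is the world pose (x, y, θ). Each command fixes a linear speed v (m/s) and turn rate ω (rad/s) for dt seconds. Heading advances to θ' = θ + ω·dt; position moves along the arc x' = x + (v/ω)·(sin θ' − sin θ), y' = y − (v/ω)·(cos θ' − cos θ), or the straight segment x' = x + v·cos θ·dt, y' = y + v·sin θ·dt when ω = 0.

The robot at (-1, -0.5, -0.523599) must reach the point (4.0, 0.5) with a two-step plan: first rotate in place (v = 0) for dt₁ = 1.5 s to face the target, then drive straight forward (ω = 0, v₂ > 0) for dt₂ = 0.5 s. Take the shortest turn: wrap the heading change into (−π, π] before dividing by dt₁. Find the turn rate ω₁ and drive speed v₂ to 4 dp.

ω₁ = 0.4807, v₂ = 10.1980

heading to target = atan2(0.5−-0.5, 4−-1) = 0.1974
Δθ = wrap(0.1974 − -0.5236) = 0.7210; ω₁ = Δθ/dt₁ = 0.4807
distance = √((4−-1)² + (0.5−-0.5)²) = 5.0990; v₂ = distance/dt₂ = 10.1980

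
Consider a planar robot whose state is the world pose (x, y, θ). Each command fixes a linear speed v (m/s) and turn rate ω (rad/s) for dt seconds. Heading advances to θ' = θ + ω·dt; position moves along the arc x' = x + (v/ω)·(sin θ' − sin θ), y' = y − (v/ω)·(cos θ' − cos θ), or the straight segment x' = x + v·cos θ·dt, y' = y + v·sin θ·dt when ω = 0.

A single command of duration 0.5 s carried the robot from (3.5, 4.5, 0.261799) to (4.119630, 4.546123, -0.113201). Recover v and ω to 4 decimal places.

v = 1.2500, ω = -0.7500

Δθ = -0.113201 − 0.261799 = -0.375000
ω = Δθ/dt = -0.375000/0.5 = -0.7500
R = Δx/(sin θ' − sin θ) = -1.6667
v = R·ω = -1.6667·-0.7500 = 1.2500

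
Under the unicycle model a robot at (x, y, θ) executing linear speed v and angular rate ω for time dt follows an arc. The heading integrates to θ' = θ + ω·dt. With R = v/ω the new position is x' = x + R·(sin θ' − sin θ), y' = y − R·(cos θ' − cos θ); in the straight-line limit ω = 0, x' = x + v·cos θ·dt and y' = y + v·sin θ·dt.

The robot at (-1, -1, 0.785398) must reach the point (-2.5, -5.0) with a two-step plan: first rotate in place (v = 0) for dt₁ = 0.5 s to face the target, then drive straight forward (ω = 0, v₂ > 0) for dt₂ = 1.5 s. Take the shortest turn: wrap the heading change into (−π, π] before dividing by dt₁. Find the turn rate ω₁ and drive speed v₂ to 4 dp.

heading to target = atan2(-5−-1, -2.5−-1) = -1.9296
Δθ = wrap(-1.9296 − 0.7854) = -2.7150; ω₁ = Δθ/dt₁ = -5.4299
distance = √((-2.5−-1)² + (-5−-1)²) = 4.2720; v₂ = distance/dt₂ = 2.8480

ω₁ = -5.4299, v₂ = 2.8480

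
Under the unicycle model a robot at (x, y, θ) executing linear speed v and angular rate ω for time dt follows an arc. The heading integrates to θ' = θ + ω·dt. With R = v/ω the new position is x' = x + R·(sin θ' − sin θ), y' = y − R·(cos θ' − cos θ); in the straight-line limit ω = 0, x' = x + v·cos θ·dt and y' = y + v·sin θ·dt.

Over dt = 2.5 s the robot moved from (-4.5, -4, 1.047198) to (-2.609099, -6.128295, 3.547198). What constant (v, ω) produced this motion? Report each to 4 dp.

v = -1.5000, ω = 1.0000

Δθ = 3.547198 − 1.047198 = 2.500000
ω = Δθ/dt = 2.500000/2.5 = 1.0000
R = −Δy/(cos θ' − cos θ) = -1.5000
v = R·ω = -1.5000·1.0000 = -1.5000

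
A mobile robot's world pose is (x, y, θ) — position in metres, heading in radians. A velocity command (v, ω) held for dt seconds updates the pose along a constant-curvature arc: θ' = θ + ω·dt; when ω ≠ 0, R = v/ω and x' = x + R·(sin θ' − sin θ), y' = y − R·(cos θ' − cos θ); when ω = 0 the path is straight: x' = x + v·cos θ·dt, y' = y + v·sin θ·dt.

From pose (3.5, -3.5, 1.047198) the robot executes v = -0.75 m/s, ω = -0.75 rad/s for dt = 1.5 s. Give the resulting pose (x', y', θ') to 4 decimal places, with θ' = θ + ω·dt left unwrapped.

(2.5563, -3.9970, -0.0778)

θ' = 1.0472 + -0.75·1.5 = -0.0778
R = v/ω = -0.75/-0.75 = 1.0000
x' = 3.5 + 1.0000·(sin -0.0778 − sin 1.0472) = 2.5563
y' = -3.5 − 1.0000·(cos -0.0778 − cos 1.0472) = -3.9970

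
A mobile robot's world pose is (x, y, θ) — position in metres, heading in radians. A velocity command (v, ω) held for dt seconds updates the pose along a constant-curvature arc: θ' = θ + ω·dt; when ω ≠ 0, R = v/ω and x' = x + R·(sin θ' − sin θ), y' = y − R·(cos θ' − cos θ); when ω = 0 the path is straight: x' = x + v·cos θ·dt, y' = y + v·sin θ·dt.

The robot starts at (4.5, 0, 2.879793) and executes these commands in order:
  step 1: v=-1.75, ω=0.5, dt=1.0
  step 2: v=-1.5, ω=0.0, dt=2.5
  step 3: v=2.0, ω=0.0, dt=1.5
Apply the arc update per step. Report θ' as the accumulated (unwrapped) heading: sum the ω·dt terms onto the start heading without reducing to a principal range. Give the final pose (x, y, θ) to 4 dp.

step 1: θ'=3.3798 (R=-3.5000) → pose (6.2317, -0.0204, 3.3798)
step 2: θ'=3.3798 (straight) → pose (9.8758, 0.8644, 3.3798)
step 3: θ'=3.3798 (straight) → pose (6.9605, 0.1565, 3.3798)

(6.9605, 0.1565, 3.3798)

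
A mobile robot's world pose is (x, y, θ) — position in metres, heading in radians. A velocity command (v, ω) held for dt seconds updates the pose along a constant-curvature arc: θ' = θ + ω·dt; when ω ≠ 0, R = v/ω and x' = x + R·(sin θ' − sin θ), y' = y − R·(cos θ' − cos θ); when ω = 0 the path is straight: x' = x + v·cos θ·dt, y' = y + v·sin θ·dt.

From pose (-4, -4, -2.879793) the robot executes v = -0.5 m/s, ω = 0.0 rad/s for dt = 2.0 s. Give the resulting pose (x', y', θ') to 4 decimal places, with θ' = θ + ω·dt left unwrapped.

(-3.0341, -3.7412, -2.8798)

θ' = -2.8798 + 0.0·2.0 = -2.8798
ω = 0 → straight: x' = -4 + -0.5·cos(-2.8798)·2.0 = -3.0341
y' = -4 + -0.5·sin(-2.8798)·2.0 = -3.7412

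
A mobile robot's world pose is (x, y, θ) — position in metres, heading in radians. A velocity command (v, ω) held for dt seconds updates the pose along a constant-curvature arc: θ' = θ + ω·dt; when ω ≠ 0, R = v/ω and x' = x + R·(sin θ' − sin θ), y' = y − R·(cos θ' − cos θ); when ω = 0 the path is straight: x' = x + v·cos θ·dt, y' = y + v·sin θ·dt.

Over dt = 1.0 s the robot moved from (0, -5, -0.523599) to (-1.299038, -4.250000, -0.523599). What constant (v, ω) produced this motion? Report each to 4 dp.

v = -1.5000, ω = 0.0000

Δθ = -0.523599 − -0.523599 = 0.000000
ω = Δθ/dt = 0.000000/1.0 = 0.0000
ω = 0 → v = (Δx·cos θ + Δy·sin θ)/dt = -1.5000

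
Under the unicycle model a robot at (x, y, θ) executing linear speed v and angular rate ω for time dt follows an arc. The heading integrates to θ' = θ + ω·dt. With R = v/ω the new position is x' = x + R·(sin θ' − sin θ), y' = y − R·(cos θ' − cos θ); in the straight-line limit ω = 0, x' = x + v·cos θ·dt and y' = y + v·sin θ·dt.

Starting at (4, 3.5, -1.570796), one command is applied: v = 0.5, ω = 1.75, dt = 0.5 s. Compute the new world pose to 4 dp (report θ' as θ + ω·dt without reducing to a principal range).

θ' = -1.5708 + 1.75·0.5 = -0.6958
R = v/ω = 0.5/1.75 = 0.2857
x' = 4 + 0.2857·(sin -0.6958 − sin -1.5708) = 4.1026
y' = 3.5 − 0.2857·(cos -0.6958 − cos -1.5708) = 3.2807

(4.1026, 3.2807, -0.6958)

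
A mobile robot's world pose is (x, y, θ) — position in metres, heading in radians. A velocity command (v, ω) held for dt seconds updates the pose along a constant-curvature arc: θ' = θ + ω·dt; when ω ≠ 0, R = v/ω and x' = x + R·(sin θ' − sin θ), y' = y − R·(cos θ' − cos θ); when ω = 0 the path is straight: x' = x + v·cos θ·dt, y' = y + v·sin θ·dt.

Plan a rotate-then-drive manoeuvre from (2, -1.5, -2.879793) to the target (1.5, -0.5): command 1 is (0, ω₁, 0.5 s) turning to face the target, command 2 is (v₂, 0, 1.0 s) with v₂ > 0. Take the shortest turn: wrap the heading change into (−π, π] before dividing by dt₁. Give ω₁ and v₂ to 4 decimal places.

heading to target = atan2(-0.5−-1.5, 1.5−2) = 2.0344
Δθ = wrap(2.0344 − -2.8798) = -1.3689; ω₁ = Δθ/dt₁ = -2.7379
distance = √((1.5−2)² + (-0.5−-1.5)²) = 1.1180; v₂ = distance/dt₂ = 1.1180

ω₁ = -2.7379, v₂ = 1.1180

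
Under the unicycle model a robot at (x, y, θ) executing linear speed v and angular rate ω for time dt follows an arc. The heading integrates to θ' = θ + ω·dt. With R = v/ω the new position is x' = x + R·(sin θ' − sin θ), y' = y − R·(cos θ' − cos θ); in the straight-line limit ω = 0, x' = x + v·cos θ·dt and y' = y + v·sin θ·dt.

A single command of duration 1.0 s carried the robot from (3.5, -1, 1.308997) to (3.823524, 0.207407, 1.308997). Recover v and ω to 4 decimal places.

v = 1.2500, ω = 0.0000

Δθ = 1.308997 − 1.308997 = 0.000000
ω = Δθ/dt = 0.000000/1.0 = 0.0000
ω = 0 → v = (Δx·cos θ + Δy·sin θ)/dt = 1.2500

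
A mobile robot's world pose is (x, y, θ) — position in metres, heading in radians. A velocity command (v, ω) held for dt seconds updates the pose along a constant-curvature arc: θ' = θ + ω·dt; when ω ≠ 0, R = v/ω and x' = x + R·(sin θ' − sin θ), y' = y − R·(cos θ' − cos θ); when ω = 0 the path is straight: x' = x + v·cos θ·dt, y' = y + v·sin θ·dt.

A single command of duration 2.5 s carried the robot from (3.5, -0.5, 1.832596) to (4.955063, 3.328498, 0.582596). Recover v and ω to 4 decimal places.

Δθ = 0.582596 − 1.832596 = -1.250000
ω = Δθ/dt = -1.250000/2.5 = -0.5000
R = −Δy/(cos θ' − cos θ) = -3.5000
v = R·ω = -3.5000·-0.5000 = 1.7500

v = 1.7500, ω = -0.5000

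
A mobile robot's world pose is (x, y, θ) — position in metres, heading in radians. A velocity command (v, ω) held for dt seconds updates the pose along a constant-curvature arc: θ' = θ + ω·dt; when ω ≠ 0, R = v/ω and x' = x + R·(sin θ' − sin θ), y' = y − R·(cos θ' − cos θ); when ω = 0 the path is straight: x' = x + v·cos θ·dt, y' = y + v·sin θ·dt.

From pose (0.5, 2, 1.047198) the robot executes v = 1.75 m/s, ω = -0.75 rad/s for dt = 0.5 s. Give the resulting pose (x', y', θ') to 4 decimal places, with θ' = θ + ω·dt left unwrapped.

θ' = 1.0472 + -0.75·0.5 = 0.6722
R = v/ω = 1.75/-0.75 = -2.3333
x' = 0.5 + -2.3333·(sin 0.6722 − sin 1.0472) = 1.0677
y' = 2 − -2.3333·(cos 0.6722 − cos 1.0472) = 2.6591

(1.0677, 2.6591, 0.6722)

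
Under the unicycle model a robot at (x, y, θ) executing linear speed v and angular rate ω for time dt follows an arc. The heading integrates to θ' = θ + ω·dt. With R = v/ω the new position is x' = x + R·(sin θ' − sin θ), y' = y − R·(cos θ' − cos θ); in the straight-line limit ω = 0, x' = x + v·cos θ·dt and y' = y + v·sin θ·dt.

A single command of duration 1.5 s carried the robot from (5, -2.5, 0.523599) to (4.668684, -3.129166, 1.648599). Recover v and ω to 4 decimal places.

Δθ = 1.648599 − 0.523599 = 1.125000
ω = Δθ/dt = 1.125000/1.5 = 0.7500
R = −Δy/(cos θ' − cos θ) = -0.6667
v = R·ω = -0.6667·0.7500 = -0.5000

v = -0.5000, ω = 0.7500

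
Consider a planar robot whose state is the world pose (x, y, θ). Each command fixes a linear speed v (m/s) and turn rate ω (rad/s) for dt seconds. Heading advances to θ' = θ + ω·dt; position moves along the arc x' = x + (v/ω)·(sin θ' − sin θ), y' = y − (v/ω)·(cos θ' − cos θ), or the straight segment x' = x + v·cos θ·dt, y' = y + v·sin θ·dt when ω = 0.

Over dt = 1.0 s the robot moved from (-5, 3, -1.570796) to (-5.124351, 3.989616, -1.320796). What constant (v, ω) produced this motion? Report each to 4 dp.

v = -1.0000, ω = 0.2500

Δθ = -1.320796 − -1.570796 = 0.250000
ω = Δθ/dt = 0.250000/1.0 = 0.2500
R = −Δy/(cos θ' − cos θ) = -4.0000
v = R·ω = -4.0000·0.2500 = -1.0000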